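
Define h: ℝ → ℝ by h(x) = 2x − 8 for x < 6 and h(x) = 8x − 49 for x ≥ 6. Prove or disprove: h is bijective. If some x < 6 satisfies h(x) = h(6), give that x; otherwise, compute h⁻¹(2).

7/2

Both pieces are strictly increasing (slopes 2 and 8), so each is injective on its own interval.
The left piece maps (−∞, 6) onto (−∞, 4); the right piece maps [6, ∞) onto [−1, ∞).
These images overlap. In particular h(6) = −1 (right piece), and solving 2x − 8 = −1 on the left piece gives x = 7/2 < 6.
So h(7/2) = h(6) with 7/2 ≠ 6, and h is not injective, hence not bijective. This x = 7/2 is the requested value below 6.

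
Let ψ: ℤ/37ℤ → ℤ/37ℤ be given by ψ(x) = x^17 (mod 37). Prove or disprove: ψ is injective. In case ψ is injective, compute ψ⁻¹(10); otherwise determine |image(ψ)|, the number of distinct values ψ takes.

Since 37 is prime, the nonzero elements of ℤ/37ℤ form a cyclic group of order 36.
As gcd(17, 36) = 1, raising to the 17th power is a bijection on this group: if a^17 ≡ b^17 then (ab^{−1})^17 = 1, and the only element of order dividing gcd(17, 36) = 1 is 1, so a = b.
With ψ(0) = 0 this makes ψ injective on all of ℤ/37ℤ, hence bijective (finite equal-size domain and codomain). In particular ψ is injective.
Since ψ is injective, we find the preimage of 10. The inverse of x ↦ x^17 on (ℤ/37ℤ)^× is x ↦ x^17, because 17·17 = 289 = 8·36 + 1 ≡ 1 (mod 36) and x^{36} = 1 for x ≠ 0 (Fermat). So ψ⁻¹(10) = 10^17 mod 37.
Repeated squaring mod 37: 10^1 ≡ 10, 10^2 ≡ 10² = 100 ≡ 26, 10^4 ≡ 26² = 676 ≡ 10, 10^8 ≡ 10² = 100 ≡ 26, 10^16 ≡ 26² = 676 ≡ 10. Since 17 = 16 + 1, 10^17 ≡ 10·10: 10·10 = 100 ≡ 26. So 10^17 ≡ 26 (mod 37).
Hence ψ⁻¹(10) = 26.

26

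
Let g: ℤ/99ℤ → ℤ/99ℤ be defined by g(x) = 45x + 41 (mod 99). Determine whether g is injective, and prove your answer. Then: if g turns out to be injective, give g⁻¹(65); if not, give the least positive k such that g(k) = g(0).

By definition, g is injective if g(s) = g(t) implies s = t.
We have gcd(45, 99) = 9 > 1. Taking s = 0 and t = 11: g(0) = 41 and g(11) = 45·11 + 41 = 536 ≡ 41 (mod 99).
So g(0) = g(11) while 0 ≠ 11, so g is not injective.
Since g is not injective, we find the least positive k with g(k) = g(0): this means 45k ≡ 0 (mod 99), i.e. 99 ∣ 45k. Since gcd(45, 99) = 9, dividing through by 9 this holds exactly when 11 ∣ 5k, and as gcd(5, 11) = 1, exactly when 11 ∣ k.
The smallest positive such k is 11.

11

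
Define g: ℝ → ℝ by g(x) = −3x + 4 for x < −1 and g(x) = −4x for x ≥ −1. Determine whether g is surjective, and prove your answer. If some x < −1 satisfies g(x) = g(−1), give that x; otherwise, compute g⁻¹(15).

Both pieces are strictly decreasing (slopes −3 and −4), so each is injective on its own interval.
The left piece maps (−∞, −1) onto (7, ∞); the right piece maps [−1, ∞) onto (−∞, 4].
The union (7, ∞) ∪ (−∞, 4] omits the interval between 7 and 4; in particular 7 has no preimage. So g is not surjective.
Because the two images are disjoint, no x < −1 has g(x) = g(−1), so we compute g⁻¹(15): 15 lies in (7, ∞), so solve −3x + 4 = 15: x = (15 − 4)/(−3) = −11/3.

-11/3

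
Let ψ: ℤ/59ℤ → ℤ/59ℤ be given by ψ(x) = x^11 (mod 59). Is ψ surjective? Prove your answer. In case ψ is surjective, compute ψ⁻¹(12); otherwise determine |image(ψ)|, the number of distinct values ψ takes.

Since 59 is prime, the nonzero elements of ℤ/59ℤ form a cyclic group of order 58.
As gcd(11, 58) = 1, raising to the 11th power is a bijection on this group: if s^11 ≡ t^11 then (st^{−1})^11 = 1, and the only element of order dividing gcd(11, 58) = 1 is 1, so s = t.
With ψ(0) = 0 this makes ψ injective on all of ℤ/59ℤ, hence bijective (finite equal-size domain and codomain). In particular ψ is surjective.
Since ψ is surjective, we find the preimage of 12. The inverse of x ↦ x^11 on (ℤ/59ℤ)^× is x ↦ x^37, because 11·37 = 407 = 7·58 + 1 ≡ 1 (mod 58) and x^{58} = 1 for x ≠ 0 (Fermat). So ψ⁻¹(12) = 12^37 mod 59.
Repeated squaring mod 59: 12^1 ≡ 12, 12^2 ≡ 12² = 144 ≡ 26, 12^4 ≡ 26² = 676 ≡ 27, 12^8 ≡ 27² = 729 ≡ 21, 12^16 ≡ 21² = 441 ≡ 28, 12^32 ≡ 28² = 784 ≡ 17. Since 37 = 32 + 4 + 1, 12^37 ≡ 17·27·12: 17·27 = 459 ≡ 46, then 46·12 = 552 ≡ 21. So 12^37 ≡ 21 (mod 59).
Hence ψ⁻¹(12) = 21.

21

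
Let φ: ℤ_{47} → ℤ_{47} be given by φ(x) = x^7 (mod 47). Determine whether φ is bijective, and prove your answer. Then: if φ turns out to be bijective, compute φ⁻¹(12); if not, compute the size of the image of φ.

Since 47 is prime, the nonzero elements of ℤ_{47} form a cyclic group of order 46.
As gcd(7, 46) = 1, raising to the 7th power is a bijection on this group: if a^7 ≡ b^7 then (ab^{−1})^7 = 1, and the only element of order dividing gcd(7, 46) = 1 is 1, so a = b.
With φ(0) = 0 this makes φ injective on all of ℤ_{47}, hence bijective (finite equal-size domain and codomain). In particular φ is bijective.
Since φ is bijective, we find the preimage of 12. The inverse of x ↦ x^7 on (ℤ_{47})^× is x ↦ x^33, because 7·33 = 231 = 5·46 + 1 ≡ 1 (mod 46) and x^{46} = 1 for x ≠ 0 (Fermat). So φ⁻¹(12) = 12^33 mod 47.
Repeated squaring mod 47: 12^1 ≡ 12, 12^2 ≡ 12² = 144 ≡ 3, 12^4 ≡ 3² = 9, 12^8 ≡ 9² = 81 ≡ 34, 12^16 ≡ 34² = 1156 ≡ 28, 12^32 ≡ 28² = 784 ≡ 32. Since 33 = 32 + 1, 12^33 ≡ 32·12: 32·12 = 384 ≡ 8. So 12^33 ≡ 8 (mod 47).
Hence φ⁻¹(12) = 8.

8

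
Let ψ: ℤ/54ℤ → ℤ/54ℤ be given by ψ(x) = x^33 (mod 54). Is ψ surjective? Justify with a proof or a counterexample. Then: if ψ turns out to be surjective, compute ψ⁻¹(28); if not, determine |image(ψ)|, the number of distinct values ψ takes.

ψ(0) = 0^33 = 0.
ψ(6): Repeated squaring mod 54: 6^1 ≡ 6, 6^2 ≡ 6² = 36, 6^4 ≡ 36² = 1296 ≡ 0, 6^8 ≡ 0² = 0, 6^16 ≡ 0² = 0, 6^32 ≡ 0² = 0. Since 33 = 32 + 1, 6^33 ≡ 0·6: 0·6 = 0. So 6^33 ≡ 0 (mod 54).
So ψ(0) = ψ(6) = 0 while 0 ≠ 6, hence ψ is not injective.
A non-injective map from the 54-element set ℤ/54ℤ to itself takes at most 53 distinct values, so it cannot be surjective. Thus ψ is not surjective.
Since ψ is not surjective, we determine |image(ψ)|. Computing x^33 mod 54 for each x (by repeated squaring, reducing mod 54 at every step), the values ψ(0), ψ(1), …, ψ(53) are: 0, 1, 44, 27, 46, 35, 0, 37, 26, 27, 28, 17, 0, 19, 8, 27, 10, 53, 0, 1, 44, 27, 46, 35, 0, 37, 26, 27, 28, 17, 0, 19, 8, 27, 10, 53, 0, 1, 44, 27, 46, 35, 0, 37, 26, 27, 28, 17, 0, 19, 8, 27, 10, 53.
The distinct values are {0, 1, 8, 10, 17, 19, 26, 27, 28, 35, 37, 44, 46, 53}; there are 14 of them.

14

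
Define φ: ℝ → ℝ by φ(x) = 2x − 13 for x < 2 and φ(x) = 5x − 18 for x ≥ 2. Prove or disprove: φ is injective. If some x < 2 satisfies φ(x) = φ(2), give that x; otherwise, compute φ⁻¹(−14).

Both pieces are strictly increasing (slopes 2 and 5), so each is injective on its own interval.
The left piece maps (−∞, 2) onto (−∞, −9); the right piece maps [2, ∞) onto [−8, ∞).
These images are disjoint, so no value is attained by both pieces. So φ is injective.
Because the two images are disjoint, no x < 2 has φ(x) = φ(2), so we compute φ⁻¹(−14): −14 lies in (−∞, −9), so solve 2x − 13 = −14: x = (−14 + 13)/2 = −1/2.

-1/2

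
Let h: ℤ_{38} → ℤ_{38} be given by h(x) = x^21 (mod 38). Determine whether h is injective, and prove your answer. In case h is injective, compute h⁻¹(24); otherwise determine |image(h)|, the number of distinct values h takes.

h(4): Repeated squaring mod 38: 4^1 ≡ 4, 4^2 ≡ 4² = 16, 4^4 ≡ 16² = 256 ≡ 28, 4^8 ≡ 28² = 784 ≡ 24, 4^16 ≡ 24² = 576 ≡ 6. Since 21 = 16 + 4 + 1, 4^21 ≡ 6·28·4: 6·28 = 168 ≡ 16, then 16·4 = 64 ≡ 26. So 4^21 ≡ 26 (mod 38).
h(6): Repeated squaring mod 38: 6^1 ≡ 6, 6^2 ≡ 6² = 36, 6^4 ≡ 36² = 1296 ≡ 4, 6^8 ≡ 4² = 16, 6^16 ≡ 16² = 256 ≡ 28. Since 21 = 16 + 4 + 1, 6^21 ≡ 28·4·6: 28·4 = 112 ≡ 36, then 36·6 = 216 ≡ 26. So 6^21 ≡ 26 (mod 38).
So h(4) = h(6) = 26 while 4 ≠ 6, therefore h is not injective.
Since h is not injective, we determine |image(h)|. Computing x^21 mod 38 for each x (by repeated squaring, reducing mod 38 at every step), the values h(0), h(1), …, h(37) are: 0, 1, 8, 27, 26, 11, 26, 1, 18, 7, 12, 1, 18, 31, 8, 31, 30, 11, 18, 19, 20, 27, 8, 7, 30, 7, 20, 37, 26, 31, 20, 37, 12, 27, 12, 11, 30, 37.
The distinct values are {0, 1, 7, 8, 11, 12, 18, 19, 20, 26, 27, 30, 31, 37}; there are 14 of them.

14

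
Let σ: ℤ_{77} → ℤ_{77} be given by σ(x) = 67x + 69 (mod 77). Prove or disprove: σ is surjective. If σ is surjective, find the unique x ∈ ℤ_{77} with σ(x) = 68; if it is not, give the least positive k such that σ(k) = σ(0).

Recall that σ is surjective if every y in the codomain equals σ(x) for some x in the domain.
Since gcd(67, 77) = 1, 67 is invertible modulo 77. Euclid's algorithm: 77 = 1·67 + 10, 67 = 6·10 + 7, 10 = 1·7 + 3, 7 = 2·3 + 1; back-substituting gives 1 = 23·67 − 20·77, so 67⁻¹ ≡ 23 (mod 77).
For any y ∈ ℤ_{77}, x = 23(y − 69) mod 77 satisfies σ(x) = 67·23(y − 69) + 69 ≡ y (since 67·23 ≡ 1 mod 77). So every y has a preimage.
Therefore σ is surjective.
Since σ is surjective, we compute σ⁻¹(68): solve 67x + 69 ≡ 68 (mod 77), i.e. 67x ≡ 76 (mod 77).
Multiplying by 67⁻¹ = 23 gives x ≡ 23·76 = 1748 = 22·77 + 54 ≡ 54 (mod 77).
Check: σ(54) = 67·54 + 69 = 3687 = 47·77 + 68 ≡ 68 (mod 77).

54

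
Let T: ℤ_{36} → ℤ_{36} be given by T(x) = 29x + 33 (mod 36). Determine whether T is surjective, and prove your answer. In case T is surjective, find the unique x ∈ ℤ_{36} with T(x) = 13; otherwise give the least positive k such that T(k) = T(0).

Since gcd(29, 36) = 1, 29 is invertible modulo 36. Euclid's algorithm: 36 = 1·29 + 7, 29 = 4·7 + 1; back-substituting gives 1 = 5·29 − 4·36, so 29⁻¹ ≡ 5 (mod 36).
Then y ↦ 5(y − 33) is a two-sided inverse to T, so every y ∈ ℤ_{36} has a preimage.
Therefore T is surjective.
Since T is surjective, we compute T⁻¹(13): solve 29x + 33 ≡ 13 (mod 36), i.e. 29x ≡ 16 (mod 36).
Multiplying by 29⁻¹ = 5 gives x ≡ 5·16 = 80 = 2·36 + 8 ≡ 8 (mod 36).
Check: T(8) = 29·8 + 33 = 265 = 7·36 + 13 ≡ 13 (mod 36).

8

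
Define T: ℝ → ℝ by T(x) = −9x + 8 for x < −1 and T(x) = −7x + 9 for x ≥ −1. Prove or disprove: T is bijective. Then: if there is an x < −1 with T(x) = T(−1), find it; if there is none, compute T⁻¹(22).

Both pieces are strictly decreasing (slopes −9 and −7), so each is injective on its own interval.
The left piece maps (−∞, −1) onto (17, ∞); the right piece maps [−1, ∞) onto (−∞, 16].
The images leave a gap (17 has no preimage), so T is not surjective, hence not bijective.
Because the two images are disjoint, no x < −1 has T(x) = T(−1), so we compute T⁻¹(22): 22 lies in (17, ∞), so solve −9x + 8 = 22: x = (22 − 8)/(−9) = −14/9.

-14/9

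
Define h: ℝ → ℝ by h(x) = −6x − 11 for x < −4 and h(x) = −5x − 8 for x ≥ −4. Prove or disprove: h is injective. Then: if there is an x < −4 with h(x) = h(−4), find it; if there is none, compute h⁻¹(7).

Both pieces are strictly decreasing (slopes −6 and −5), so each is injective on its own interval.
The left piece maps (−∞, −4) onto (13, ∞); the right piece maps [−4, ∞) onto (−∞, 12].
These images are disjoint, so no value is attained by both pieces. Hence h is injective.
Because the two images are disjoint, no x < −4 has h(x) = h(−4), so we compute h⁻¹(7): 7 lies in (−∞, 12], so solve −5x − 8 = 7: x = (7 + 8)/(−5) = −3.

-3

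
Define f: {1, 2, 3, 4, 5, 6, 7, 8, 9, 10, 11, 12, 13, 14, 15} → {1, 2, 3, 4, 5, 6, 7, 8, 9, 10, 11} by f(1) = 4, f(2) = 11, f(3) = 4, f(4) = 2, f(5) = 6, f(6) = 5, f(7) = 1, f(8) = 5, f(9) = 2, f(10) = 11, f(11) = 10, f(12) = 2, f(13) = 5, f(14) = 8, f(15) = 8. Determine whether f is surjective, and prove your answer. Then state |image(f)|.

No element maps to 3, so f is not surjective.
The image of f is {1, 2, 4, 5, 6, 8, 10, 11}, which has 8 elements.

8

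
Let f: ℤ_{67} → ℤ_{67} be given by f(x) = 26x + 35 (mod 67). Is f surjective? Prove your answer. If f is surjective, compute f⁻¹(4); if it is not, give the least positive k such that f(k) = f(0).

22

By definition, surjectivity means every element of the codomain has a preimage under f.
Since gcd(26, 67) = 1, 26 is invertible modulo 67. Euclid's algorithm: 67 = 2·26 + 15, 26 = 1·15 + 11, 15 = 1·11 + 4, 11 = 2·4 + 3, 4 = 1·3 + 1; back-substituting gives 1 = 49·26 − 19·67, so 26⁻¹ ≡ 49 (mod 67).
For any y ∈ ℤ_{67}, x = 49(y − 35) mod 67 satisfies f(x) = 26·49(y − 35) + 35 ≡ y (since 26·49 ≡ 1 mod 67). So every y has a preimage.
So f is surjective.
Since f is surjective, we find f⁻¹(4): we need 26x ≡ 4 − 35 ≡ 36 (mod 67). Using 26⁻¹ = 49: x ≡ 49·36 = 1764 = 26·67 + 22, so x = 22.
Check: f(22) = 26·22 + 35 = 607 = 9·67 + 4 ≡ 4 (mod 67).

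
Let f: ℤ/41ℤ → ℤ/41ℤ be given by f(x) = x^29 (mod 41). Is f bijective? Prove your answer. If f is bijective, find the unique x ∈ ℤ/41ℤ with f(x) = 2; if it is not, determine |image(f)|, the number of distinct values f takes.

20

Since 41 is prime, the nonzero elements of ℤ/41ℤ form a cyclic group of order 40.
As gcd(29, 40) = 1, raising to the 29th power is a bijection on this group: if a^29 ≡ b^29 then (ab^{−1})^29 = 1, and the only element of order dividing gcd(29, 40) = 1 is 1, so a = b.
With f(0) = 0 this makes f injective on all of ℤ/41ℤ, hence bijective (finite equal-size domain and codomain). In particular f is bijective.
Since f is bijective, we find the preimage of 2. The inverse of x ↦ x^29 on (ℤ/41ℤ)^× is x ↦ x^29, because 29·29 = 841 = 21·40 + 1 ≡ 1 (mod 40) and x^{40} = 1 for x ≠ 0 (Fermat). So f⁻¹(2) = 2^29 mod 41.
Repeated squaring mod 41: 2^1 ≡ 2, 2^2 ≡ 2² = 4, 2^4 ≡ 4² = 16, 2^8 ≡ 16² = 256 ≡ 10, 2^16 ≡ 10² = 100 ≡ 18. Since 29 = 16 + 8 + 4 + 1, 2^29 ≡ 18·10·16·2: 18·10 = 180 ≡ 16, then 16·16 = 256 ≡ 10, then 10·2 = 20. So 2^29 ≡ 20 (mod 41).
Hence f⁻¹(2) = 20.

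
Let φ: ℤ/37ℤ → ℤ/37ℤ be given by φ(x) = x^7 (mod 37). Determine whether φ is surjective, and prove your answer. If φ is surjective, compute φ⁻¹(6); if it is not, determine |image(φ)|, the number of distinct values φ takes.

31

Since 37 is prime, the nonzero elements of ℤ/37ℤ form a cyclic group of order 36.
As gcd(7, 36) = 1, raising to the 7th power is a bijection on this group: if s^7 ≡ t^7 then (st^{−1})^7 = 1, and the only element of order dividing gcd(7, 36) = 1 is 1, so s = t.
With φ(0) = 0 this makes φ injective on all of ℤ/37ℤ, hence bijective (finite equal-size domain and codomain). In particular φ is surjective.
Since φ is surjective, we find the preimage of 6. The inverse of x ↦ x^7 on (ℤ/37ℤ)^× is x ↦ x^31, because 7·31 = 217 = 6·36 + 1 ≡ 1 (mod 36) and x^{36} = 1 for x ≠ 0 (Fermat). So φ⁻¹(6) = 6^31 mod 37.
Repeated squaring mod 37: 6^1 ≡ 6, 6^2 ≡ 6² = 36, 6^4 ≡ 36² = 1296 ≡ 1, 6^8 ≡ 1² = 1, 6^16 ≡ 1² = 1. Since 31 = 16 + 8 + 4 + 2 + 1, 6^31 ≡ 1·1·1·36·6: 1·1 = 1, then 1·1 = 1, then 1·36 = 36, then 36·6 = 216 ≡ 31. So 6^31 ≡ 31 (mod 37).
Hence φ⁻¹(6) = 31.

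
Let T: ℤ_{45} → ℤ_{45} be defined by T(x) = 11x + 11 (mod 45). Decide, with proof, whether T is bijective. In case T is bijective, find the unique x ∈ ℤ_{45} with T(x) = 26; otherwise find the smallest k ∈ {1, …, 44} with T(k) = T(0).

30

Suppose T(x_1) = T(x_2) in ℤ_{45}. Then 11x_1 + 11 ≡ 11x_2 + 11 (mod 45), hence 11(x_1 − x_2) ≡ 0 (mod 45).
Since gcd(11, 45) = 1, 11 is invertible modulo 45, thus x_1 − x_2 ≡ 0 (mod 45), i.e. x_1 = x_2.
We now compute 11⁻¹ mod 45 explicitly. Euclid's algorithm: 45 = 4·11 + 1; back-substituting gives 1 = 41·11 − 10·45, so 11⁻¹ ≡ 41 (mod 45).
For any y ∈ ℤ_{45}, x = 41(y − 11) mod 45 satisfies T(x) = 11·41(y − 11) + 11 ≡ y (since 11·41 ≡ 1 mod 45). So every y has a preimage.
Hence T is bijective.
Since T is bijective, we find T⁻¹(26): we need 11x ≡ 26 − 11 ≡ 15 (mod 45). Using 11⁻¹ = 41: x ≡ 41·15 = 615 = 13·45 + 30, so x = 30.
Check: T(30) = 11·30 + 11 = 341 = 7·45 + 26 ≡ 26 (mod 45).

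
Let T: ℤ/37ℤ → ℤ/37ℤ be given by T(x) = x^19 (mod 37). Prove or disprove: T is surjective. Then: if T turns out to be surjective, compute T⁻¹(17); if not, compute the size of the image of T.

20

Since 37 is prime, the nonzero elements of ℤ/37ℤ form a cyclic group of order 36.
As gcd(19, 36) = 1, raising to the 19th power is a bijection on this group: if s^19 ≡ t^19 then (st^{−1})^19 = 1, and the only element of order dividing gcd(19, 36) = 1 is 1, so s = t.
With T(0) = 0 this makes T injective on all of ℤ/37ℤ, hence bijective (finite equal-size domain and codomain). In particular T is surjective.
Since T is surjective, we find the preimage of 17. The inverse of x ↦ x^19 on (ℤ/37ℤ)^× is x ↦ x^19, because 19·19 = 361 = 10·36 + 1 ≡ 1 (mod 36) and x^{36} = 1 for x ≠ 0 (Fermat). So T⁻¹(17) = 17^19 mod 37.
Repeated squaring mod 37: 17^1 ≡ 17, 17^2 ≡ 17² = 289 ≡ 30, 17^4 ≡ 30² = 900 ≡ 12, 17^8 ≡ 12² = 144 ≡ 33, 17^16 ≡ 33² = 1089 ≡ 16. Since 19 = 16 + 2 + 1, 17^19 ≡ 16·30·17: 16·30 = 480 ≡ 36, then 36·17 = 612 ≡ 20. So 17^19 ≡ 20 (mod 37).
Hence T⁻¹(17) = 20.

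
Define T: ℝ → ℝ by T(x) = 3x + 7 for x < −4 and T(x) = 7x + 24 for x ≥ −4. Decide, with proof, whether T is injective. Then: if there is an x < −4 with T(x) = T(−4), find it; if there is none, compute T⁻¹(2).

Both pieces are strictly increasing (slopes 3 and 7), so each is injective on its own interval.
The left piece maps (−∞, −4) onto (−∞, −5); the right piece maps [−4, ∞) onto [−4, ∞).
These images are disjoint, so no value is attained by both pieces. Hence T is injective.
Because the two images are disjoint, no x < −4 has T(x) = T(−4), so we compute T⁻¹(2): 2 lies in [−4, ∞), so solve 7x + 24 = 2: x = (2 − 24)/7 = −22/7.

-22/7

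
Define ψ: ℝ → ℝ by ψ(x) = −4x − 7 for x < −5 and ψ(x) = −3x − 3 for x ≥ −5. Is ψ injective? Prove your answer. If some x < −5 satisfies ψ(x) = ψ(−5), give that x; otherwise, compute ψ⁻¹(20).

-27/4

Both pieces are strictly decreasing (slopes −4 and −3), so each is injective on its own interval.
The left piece maps (−∞, −5) onto (13, ∞); the right piece maps [−5, ∞) onto (−∞, 12].
These images are disjoint, so no value is attained by both pieces. Thus ψ is injective.
Because the two images are disjoint, no x < −5 has ψ(x) = ψ(−5), so we compute ψ⁻¹(20): 20 lies in (13, ∞), so solve −4x − 7 = 20: x = (20 + 7)/(−4) = −27/4.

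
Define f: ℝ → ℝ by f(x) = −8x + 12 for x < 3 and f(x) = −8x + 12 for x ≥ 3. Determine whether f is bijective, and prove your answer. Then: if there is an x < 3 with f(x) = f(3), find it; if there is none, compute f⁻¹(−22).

Both pieces are strictly decreasing (slopes −8 and −8), so each is injective on its own interval.
The left piece maps (−∞, 3) onto (−12, ∞); the right piece maps [3, ∞) onto (−∞, −12].
Since −12 = −12, the images partition ℝ: f is injective and surjective, hence bijective.
Because the two images are disjoint, no x < 3 has f(x) = f(3), so we compute f⁻¹(−22): −22 lies in (−∞, −12], so solve −8x + 12 = −22: x = (−22 − 12)/(−8) = 17/4.

17/4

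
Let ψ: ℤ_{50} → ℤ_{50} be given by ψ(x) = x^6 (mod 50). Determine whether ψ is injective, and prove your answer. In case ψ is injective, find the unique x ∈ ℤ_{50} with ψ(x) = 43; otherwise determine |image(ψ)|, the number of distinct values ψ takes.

ψ(0) = 0^6 = 0.
ψ(10): Repeated squaring mod 50: 10^1 ≡ 10, 10^2 ≡ 10² = 100 ≡ 0, 10^4 ≡ 0² = 0. Since 6 = 4 + 2, 10^6 ≡ 0·0: 0·0 = 0. So 10^6 ≡ 0 (mod 50).
So ψ(0) = ψ(10) = 0 while 0 ≠ 10, therefore ψ is not injective.
Since ψ is not injective, we determine |image(ψ)|. Computing x^6 mod 50 for each x (by repeated squaring, reducing mod 50 at every step), the values ψ(0), ψ(1), …, ψ(49) are: 0, 1, 14, 29, 46, 25, 6, 49, 44, 41, 0, 11, 34, 9, 36, 25, 16, 19, 24, 31, 0, 21, 4, 39, 26, 25, 26, 39, 4, 21, 0, 31, 24, 19, 16, 25, 36, 9, 34, 11, 0, 41, 44, 49, 6, 25, 46, 29, 14, 1.
The distinct values are {0, 1, 4, 6, 9, 11, 14, 16, 19, 21, 24, 25, 26, 29, 31, 34, 36, 39, 41, 44, 46, 49}; there are 22 of them.

22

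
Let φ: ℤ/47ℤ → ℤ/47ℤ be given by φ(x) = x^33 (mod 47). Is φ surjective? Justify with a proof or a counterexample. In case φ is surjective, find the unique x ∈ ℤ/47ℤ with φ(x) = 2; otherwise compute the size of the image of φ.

34

Since 47 is prime, the nonzero elements of ℤ/47ℤ form a cyclic group of order 46.
As gcd(33, 46) = 1, raising to the 33rd power is a bijection on this group: if a^33 ≡ b^33 then (ab^{−1})^33 = 1, and the only element of order dividing gcd(33, 46) = 1 is 1, so a = b.
With φ(0) = 0 this makes φ injective on all of ℤ/47ℤ, hence bijective (finite equal-size domain and codomain). In particular φ is surjective.
Since φ is surjective, we find the preimage of 2. The inverse of x ↦ x^33 on (ℤ/47ℤ)^× is x ↦ x^7, because 33·7 = 231 = 5·46 + 1 ≡ 1 (mod 46) and x^{46} = 1 for x ≠ 0 (Fermat). So φ⁻¹(2) = 2^7 mod 47.
Repeated squaring mod 47: 2^1 ≡ 2, 2^2 ≡ 2² = 4, 2^4 ≡ 4² = 16. Since 7 = 4 + 2 + 1, 2^7 ≡ 16·4·2: 16·4 = 64 ≡ 17, then 17·2 = 34. So 2^7 ≡ 34 (mod 47).
Hence φ⁻¹(2) = 34.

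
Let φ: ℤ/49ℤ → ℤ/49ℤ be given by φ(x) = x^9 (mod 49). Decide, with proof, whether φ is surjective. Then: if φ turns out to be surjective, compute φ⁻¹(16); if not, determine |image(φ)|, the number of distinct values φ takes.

φ(3): Repeated squaring mod 49: 3^1 ≡ 3, 3^2 ≡ 3² = 9, 3^4 ≡ 9² = 81 ≡ 32, 3^8 ≡ 32² = 1024 ≡ 44. Since 9 = 8 + 1, 3^9 ≡ 44·3: 44·3 = 132 ≡ 34. So 3^9 ≡ 34 (mod 49).
φ(5): Repeated squaring mod 49: 5^1 ≡ 5, 5^2 ≡ 5² = 25, 5^4 ≡ 25² = 625 ≡ 37, 5^8 ≡ 37² = 1369 ≡ 46. Since 9 = 8 + 1, 5^9 ≡ 46·5: 46·5 = 230 ≡ 34. So 5^9 ≡ 34 (mod 49).
So φ(3) = φ(5) = 34 while 3 ≠ 5, therefore φ is not injective.
A non-injective map from the 49-element set ℤ/49ℤ to itself takes at most 48 distinct values, so it cannot be surjective. Thus φ is not surjective.
Since φ is not surjective, we determine |image(φ)|. Computing x^9 mod 49 for each x (by repeated squaring, reducing mod 49 at every step), the values φ(0), φ(1), …, φ(48) are: 0, 1, 22, 34, 43, 34, 13, 0, 15, 29, 13, 22, 41, 27, 0, 29, 36, 41, 1, 48, 41, 0, 43, 43, 20, 29, 6, 6, 0, 8, 1, 48, 8, 13, 20, 0, 22, 8, 27, 36, 20, 34, 0, 36, 15, 6, 15, 27, 48.
The distinct values are {0, 1, 6, 8, 13, 15, 20, 22, 27, 29, 34, 36, 41, 43, 48}; there are 15 of them.

15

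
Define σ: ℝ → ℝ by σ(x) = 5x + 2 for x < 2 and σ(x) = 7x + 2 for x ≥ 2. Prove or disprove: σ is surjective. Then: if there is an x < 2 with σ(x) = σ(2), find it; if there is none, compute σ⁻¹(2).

Both pieces are strictly increasing (slopes 5 and 7), so each is injective on its own interval.
The left piece maps (−∞, 2) onto (−∞, 12); the right piece maps [2, ∞) onto [16, ∞).
The union (−∞, 12) ∪ [16, ∞) omits the interval between 12 and 16; in particular 12 has no preimage. So σ is not surjective.
Because the two images are disjoint, no x < 2 has σ(x) = σ(2), so we compute σ⁻¹(2): 2 lies in (−∞, 12), so solve 5x + 2 = 2: x = (2 − 2)/5 = 0.

0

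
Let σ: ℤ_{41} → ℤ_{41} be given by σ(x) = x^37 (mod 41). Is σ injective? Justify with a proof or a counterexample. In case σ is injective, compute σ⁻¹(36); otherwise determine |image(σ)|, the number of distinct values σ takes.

2

Since 41 is prime, the nonzero elements of ℤ_{41} form a cyclic group of order 40.
As gcd(37, 40) = 1, raising to the 37th power is a bijection on this group: if u^37 ≡ v^37 then (uv^{−1})^37 = 1, and the only element of order dividing gcd(37, 40) = 1 is 1, so u = v.
With σ(0) = 0 this makes σ injective on all of ℤ_{41}, hence bijective (finite equal-size domain and codomain). In particular σ is injective.
Since σ is injective, we find the preimage of 36. The inverse of x ↦ x^37 on (ℤ_{41})^× is x ↦ x^13, because 37·13 = 481 = 12·40 + 1 ≡ 1 (mod 40) and x^{40} = 1 for x ≠ 0 (Fermat). So σ⁻¹(36) = 36^13 mod 41.
Repeated squaring mod 41: 36^1 ≡ 36, 36^2 ≡ 36² = 1296 ≡ 25, 36^4 ≡ 25² = 625 ≡ 10, 36^8 ≡ 10² = 100 ≡ 18. Since 13 = 8 + 4 + 1, 36^13 ≡ 18·10·36: 18·10 = 180 ≡ 16, then 16·36 = 576 ≡ 2. So 36^13 ≡ 2 (mod 41).
Hence σ⁻¹(36) = 2.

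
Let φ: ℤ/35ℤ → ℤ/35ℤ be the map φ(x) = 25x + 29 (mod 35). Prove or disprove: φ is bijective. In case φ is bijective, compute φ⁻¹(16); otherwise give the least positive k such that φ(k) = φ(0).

7

We have gcd(25, 35) = 5 > 1. Taking u = 0 and v = 7: φ(0) = 29 and φ(7) = 25·7 + 29 = 204 ≡ 29 (mod 35).
So φ(0) = φ(7) while 0 ≠ 7, so φ is not injective, hence not bijective.
Since φ is not bijective, we find the least positive k with φ(k) = φ(0): this means 25k ≡ 0 (mod 35), i.e. 35 ∣ 25k. Since gcd(25, 35) = 5, dividing through by 5 this holds exactly when 7 ∣ 5k, and as gcd(5, 7) = 1, exactly when 7 ∣ k.
The smallest positive such k is 7.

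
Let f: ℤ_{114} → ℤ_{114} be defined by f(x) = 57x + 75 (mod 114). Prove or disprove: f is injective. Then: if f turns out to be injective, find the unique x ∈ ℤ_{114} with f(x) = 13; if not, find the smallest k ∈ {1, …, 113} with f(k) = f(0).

We have gcd(57, 114) = 57 > 1. Taking a = 0 and b = 2: f(0) = 75 and f(2) = 57·2 + 75 = 189 ≡ 75 (mod 114).
So f(0) = f(2) while 0 ≠ 2, thus f is not injective.
Since f is not injective, we find the least positive k with f(k) = f(0): this means 57k ≡ 0 (mod 114), i.e. 114 ∣ 57k. Since gcd(57, 114) = 57, dividing through by 57 this holds exactly when 2 ∣ k.
The smallest positive such k is 2.

2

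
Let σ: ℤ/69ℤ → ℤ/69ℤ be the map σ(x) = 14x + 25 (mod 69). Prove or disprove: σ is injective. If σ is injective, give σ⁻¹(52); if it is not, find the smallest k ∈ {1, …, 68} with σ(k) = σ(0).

By definition, injectivity means: for all s, t in the domain, σ(s) = σ(t) implies s = t.
Suppose σ(s) = σ(t) in ℤ/69ℤ. Then 14s + 25 ≡ 14t + 25 (mod 69), hence 14(s − t) ≡ 0 (mod 69).
Since gcd(14, 69) = 1, 14 is invertible modulo 69, hence s − t ≡ 0 (mod 69), i.e. s = t.
Hence σ is injective.
We now compute 14⁻¹ mod 69 explicitly. Euclid's algorithm: 69 = 4·14 + 13, 14 = 1·13 + 1; back-substituting gives 1 = 5·14 − 1·69, so 14⁻¹ ≡ 5 (mod 69).
Since σ is injective, we find σ⁻¹(52): we need 14x ≡ 52 − 25 ≡ 27 (mod 69). Using 14⁻¹ = 5: x ≡ 5·27 = 135 = 1·69 + 66, so x = 66.
Check: σ(66) = 14·66 + 25 = 949 = 13·69 + 52 ≡ 52 (mod 69).

66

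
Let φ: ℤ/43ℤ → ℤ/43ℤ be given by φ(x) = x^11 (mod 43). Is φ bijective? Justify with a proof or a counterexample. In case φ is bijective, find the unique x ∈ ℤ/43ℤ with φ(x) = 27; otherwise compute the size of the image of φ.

2

Since 43 is prime, the nonzero elements of ℤ/43ℤ form a cyclic group of order 42.
As gcd(11, 42) = 1, raising to the 11th power is a bijection on this group: if a^11 ≡ b^11 then (ab^{−1})^11 = 1, and the only element of order dividing gcd(11, 42) = 1 is 1, so a = b.
With φ(0) = 0 this makes φ injective on all of ℤ/43ℤ, hence bijective (finite equal-size domain and codomain). In particular φ is bijective.
Since φ is bijective, we find the preimage of 27. The inverse of x ↦ x^11 on (ℤ/43ℤ)^× is x ↦ x^23, because 11·23 = 253 = 6·42 + 1 ≡ 1 (mod 42) and x^{42} = 1 for x ≠ 0 (Fermat). So φ⁻¹(27) = 27^23 mod 43.
Repeated squaring mod 43: 27^1 ≡ 27, 27^2 ≡ 27² = 729 ≡ 41, 27^4 ≡ 41² = 1681 ≡ 4, 27^8 ≡ 4² = 16, 27^16 ≡ 16² = 256 ≡ 41. Since 23 = 16 + 4 + 2 + 1, 27^23 ≡ 41·4·41·27: 41·4 = 164 ≡ 35, then 35·41 = 1435 ≡ 16, then 16·27 = 432 ≡ 2. So 27^23 ≡ 2 (mod 43).
Hence φ⁻¹(27) = 2.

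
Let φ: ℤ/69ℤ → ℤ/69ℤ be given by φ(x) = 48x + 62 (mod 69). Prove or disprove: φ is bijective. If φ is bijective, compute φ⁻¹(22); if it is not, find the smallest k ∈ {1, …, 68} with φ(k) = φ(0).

23

We have gcd(48, 69) = 3 > 1. Taking x_1 = 0 and x_2 = 23: φ(0) = 62 and φ(23) = 48·23 + 62 = 1166 ≡ 62 (mod 69).
So φ(0) = φ(23) while 0 ≠ 23, hence φ is not injective, hence not bijective.
Since φ is not bijective, we find the least positive k with φ(k) = φ(0): this means 48k ≡ 0 (mod 69), i.e. 69 ∣ 48k. Since gcd(48, 69) = 3, dividing through by 3 this holds exactly when 23 ∣ 16k, and as gcd(16, 23) = 1, exactly when 23 ∣ k.
The smallest positive such k is 23.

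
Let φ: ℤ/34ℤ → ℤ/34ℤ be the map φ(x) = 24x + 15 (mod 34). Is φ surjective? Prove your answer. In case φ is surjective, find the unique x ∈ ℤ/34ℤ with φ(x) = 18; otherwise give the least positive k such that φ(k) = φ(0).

17

Since gcd(24, 34) = 2, we have 24x ≡ 0 (mod 2) for all x, so φ(x) ≡ 1 (mod 2).
But 0 ≢ 1 (mod 2), so 0 ∈ ℤ/34ℤ has no preimage. Thus φ is not surjective.
Since φ is not surjective, we find the least positive k with φ(k) = φ(0): this means 24k ≡ 0 (mod 34), i.e. 34 ∣ 24k. Since gcd(24, 34) = 2, dividing through by 2 this holds exactly when 17 ∣ 12k, and as gcd(12, 17) = 1, exactly when 17 ∣ k.
The smallest positive such k is 17.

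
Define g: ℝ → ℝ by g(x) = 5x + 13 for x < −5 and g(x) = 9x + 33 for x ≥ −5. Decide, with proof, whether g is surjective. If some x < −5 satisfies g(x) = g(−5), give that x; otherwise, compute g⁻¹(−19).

Both pieces are strictly increasing (slopes 5 and 9), so each is injective on its own interval.
The left piece maps (−∞, −5) onto (−∞, −12); the right piece maps [−5, ∞) onto [−12, ∞).
These images together cover ℝ, so g is surjective.
Because the two images are disjoint, no x < −5 has g(x) = g(−5), so we compute g⁻¹(−19): −19 lies in (−∞, −12), so solve 5x + 13 = −19: x = (−19 − 13)/5 = −32/5.

-32/5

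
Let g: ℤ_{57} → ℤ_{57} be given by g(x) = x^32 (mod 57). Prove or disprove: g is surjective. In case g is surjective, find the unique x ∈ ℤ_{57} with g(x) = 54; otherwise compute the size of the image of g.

g(8): Repeated squaring mod 57: 8^1 ≡ 8, 8^2 ≡ 8² = 64 ≡ 7, 8^4 ≡ 7² = 49, 8^8 ≡ 49² = 2401 ≡ 7, 8^16 ≡ 7² = 49, 8^32 ≡ 49² = 2401 ≡ 7. So 8^32 ≡ 7 (mod 57).
g(11): Repeated squaring mod 57: 11^1 ≡ 11, 11^2 ≡ 11² = 121 ≡ 7, 11^4 ≡ 7² = 49, 11^8 ≡ 49² = 2401 ≡ 7, 11^16 ≡ 7² = 49, 11^32 ≡ 49² = 2401 ≡ 7. So 11^32 ≡ 7 (mod 57).
So g(8) = g(11) = 7 while 8 ≠ 11, therefore g is not injective.
A non-injective map from the 57-element set ℤ_{57} to itself takes at most 56 distinct values, so it cannot be surjective. Therefore g is not surjective.
Since g is not surjective, we determine |image(g)|. Computing x^32 mod 57 for each x (by repeated squaring, reducing mod 57 at every step), the values g(0), g(1), …, g(56) are: 0, 1, 25, 42, 55, 28, 24, 49, 7, 54, 16, 7, 30, 43, 28, 36, 4, 25, 39, 19, 1, 6, 4, 55, 9, 43, 49, 45, 16, 16, 45, 49, 43, 9, 55, 4, 6, 1, 19, 39, 25, 4, 36, 28, 43, 30, 7, 16, 54, 7, 49, 24, 28, 55, 42, 25, 1.
The distinct values are {0, 1, 4, 6, 7, 9, 16, 19, 24, 25, 28, 30, 36, 39, 42, 43, 45, 49, 54, 55}; there are 20 of them.

20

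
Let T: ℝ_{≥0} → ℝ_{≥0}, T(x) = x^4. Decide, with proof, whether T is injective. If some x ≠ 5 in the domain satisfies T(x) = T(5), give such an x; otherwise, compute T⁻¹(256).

4

On ℝ_{≥0}, x ↦ x^4 is strictly increasing, so T(u) = T(v) forces u = v. Hence T is injective.
Since x ↦ x^4 is strictly increasing on ℝ_{≥0}, it is injective there, so no x ≠ 5 in the domain has T(x) = T(5). We therefore compute T⁻¹(256) = 256^{1/4} = 4 (indeed 4^4 = 256).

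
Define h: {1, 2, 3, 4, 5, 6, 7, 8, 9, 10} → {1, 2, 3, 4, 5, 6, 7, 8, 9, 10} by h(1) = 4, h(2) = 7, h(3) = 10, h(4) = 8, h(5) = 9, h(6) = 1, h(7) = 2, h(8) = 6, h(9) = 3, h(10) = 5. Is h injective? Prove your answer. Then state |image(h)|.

10

The values h(1), …, h(10) are 4, 7, 10, 8, 9, 1, 2, 6, 3, 5 — all distinct.
So h(a) = h(b) only when a = b, and h is injective.
The image of h is {1, 2, 3, 4, 5, 6, 7, 8, 9, 10}, which has 10 elements.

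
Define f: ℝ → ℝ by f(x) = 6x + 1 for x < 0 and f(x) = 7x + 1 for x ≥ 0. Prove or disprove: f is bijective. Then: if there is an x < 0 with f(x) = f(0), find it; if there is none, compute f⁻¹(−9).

-5/3

Both pieces are strictly increasing (slopes 6 and 7), so each is injective on its own interval.
The left piece maps (−∞, 0) onto (−∞, 1); the right piece maps [0, ∞) onto [1, ∞).
Since 1 = 1, the images partition ℝ: f is injective and surjective, hence bijective.
Because the two images are disjoint, no x < 0 has f(x) = f(0), so we compute f⁻¹(−9): −9 lies in (−∞, 1), so solve 6x + 1 = −9: x = (−9 − 1)/6 = −5/3.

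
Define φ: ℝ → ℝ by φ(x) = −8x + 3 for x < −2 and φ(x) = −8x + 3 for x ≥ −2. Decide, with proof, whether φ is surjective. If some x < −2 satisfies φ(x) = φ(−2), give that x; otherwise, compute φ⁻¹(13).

Both pieces are strictly decreasing (slopes −8 and −8), so each is injective on its own interval.
The left piece maps (−∞, −2) onto (19, ∞); the right piece maps [−2, ∞) onto (−∞, 19].
These images together cover ℝ, so φ is surjective.
Because the two images are disjoint, no x < −2 has φ(x) = φ(−2), so we compute φ⁻¹(13): 13 lies in (−∞, 19], so solve −8x + 3 = 13: x = (13 − 3)/(−8) = −5/4.

-5/4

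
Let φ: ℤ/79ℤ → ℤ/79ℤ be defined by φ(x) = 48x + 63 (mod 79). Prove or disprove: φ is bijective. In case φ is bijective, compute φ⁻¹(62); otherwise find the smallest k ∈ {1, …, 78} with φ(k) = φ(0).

If φ(a) = φ(b), then 48a ≡ 48b (mod 79). Because gcd(48, 79) = 1, we may cancel 48 to get a ≡ b (mod 79).
We now compute 48⁻¹ mod 79 explicitly. Euclid's algorithm: 79 = 1·48 + 31, 48 = 1·31 + 17, 31 = 1·17 + 14, 17 = 1·14 + 3, 14 = 4·3 + 2, 3 = 1·2 + 1; back-substituting gives 1 = 28·48 − 17·79, so 48⁻¹ ≡ 28 (mod 79).
For any y ∈ ℤ/79ℤ, x = 28(y − 63) mod 79 satisfies φ(x) = 48·28(y − 63) + 63 ≡ y (since 48·28 ≡ 1 mod 79). So every y has a preimage.
Thus φ is bijective.
Since φ is bijective, we compute φ⁻¹(62): solve 48x + 63 ≡ 62 (mod 79), i.e. 48x ≡ 78 (mod 79).
Multiplying by 48⁻¹ = 28 gives x ≡ 28·78 = 2184 = 27·79 + 51 ≡ 51 (mod 79).
Check: φ(51) = 48·51 + 63 = 2511 = 31·79 + 62 ≡ 62 (mod 79).

51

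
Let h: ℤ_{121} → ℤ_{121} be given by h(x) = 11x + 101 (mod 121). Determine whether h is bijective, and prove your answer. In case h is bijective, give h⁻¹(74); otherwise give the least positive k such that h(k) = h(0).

We have gcd(11, 121) = 11 > 1. Taking u = 0 and v = 11: h(0) = 101 and h(11) = 11·11 + 101 = 222 ≡ 101 (mod 121).
So h(0) = h(11) while 0 ≠ 11, hence h is not injective, hence not bijective.
Since h is not bijective, we find the least positive k with h(k) = h(0): this means 11k ≡ 0 (mod 121), i.e. 121 ∣ 11k. Since gcd(11, 121) = 11, dividing through by 11 this holds exactly when 11 ∣ k.
The smallest positive such k is 11.

11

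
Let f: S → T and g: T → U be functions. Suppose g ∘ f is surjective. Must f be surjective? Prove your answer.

not surjective

No. Take S = {1, 2}, T = {1, 2, 3, 4, 5}, U = {1}, f(a) = 1 for every a ∈ S, and g(b) = 1 for every b ∈ T.
Then g ∘ f is surjective onto {1}, but 5 ∈ T has no preimage under f, so f is not surjective.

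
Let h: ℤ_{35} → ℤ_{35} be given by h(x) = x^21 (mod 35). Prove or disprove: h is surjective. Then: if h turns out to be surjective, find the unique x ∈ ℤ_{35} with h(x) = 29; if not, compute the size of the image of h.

15

h(4): Repeated squaring mod 35: 4^1 ≡ 4, 4^2 ≡ 4² = 16, 4^4 ≡ 16² = 256 ≡ 11, 4^8 ≡ 11² = 121 ≡ 16, 4^16 ≡ 16² = 256 ≡ 11. Since 21 = 16 + 4 + 1, 4^21 ≡ 11·11·4: 11·11 = 121 ≡ 16, then 16·4 = 64 ≡ 29. So 4^21 ≡ 29 (mod 35).
h(9): Repeated squaring mod 35: 9^1 ≡ 9, 9^2 ≡ 9² = 81 ≡ 11, 9^4 ≡ 11² = 121 ≡ 16, 9^8 ≡ 16² = 256 ≡ 11, 9^16 ≡ 11² = 121 ≡ 16. Since 21 = 16 + 4 + 1, 9^21 ≡ 16·16·9: 16·16 = 256 ≡ 11, then 11·9 = 99 ≡ 29. So 9^21 ≡ 29 (mod 35).
So h(4) = h(9) = 29 while 4 ≠ 9, therefore h is not injective.
A non-injective map from the 35-element set ℤ_{35} to itself takes at most 34 distinct values, so it cannot be surjective. Therefore h is not surjective.
Since h is not surjective, we determine |image(h)|. Computing x^21 mod 35 for each x (by repeated squaring, reducing mod 35 at every step), the values h(0), h(1), …, h(34) are: 0, 1, 22, 13, 29, 20, 6, 7, 8, 29, 20, 1, 27, 13, 14, 15, 1, 27, 8, 34, 20, 21, 22, 8, 34, 15, 6, 27, 28, 29, 15, 6, 22, 13, 34.
The distinct values are {0, 1, 6, 7, 8, 13, 14, 15, 20, 21, 22, 27, 28, 29, 34}; there are 15 of them.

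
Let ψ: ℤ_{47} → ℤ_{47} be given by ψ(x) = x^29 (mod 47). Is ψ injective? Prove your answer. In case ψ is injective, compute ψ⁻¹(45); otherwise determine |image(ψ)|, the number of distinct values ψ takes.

31

Since 47 is prime, the nonzero elements of ℤ_{47} form a cyclic group of order 46.
As gcd(29, 46) = 1, raising to the 29th power is a bijection on this group: if a^29 ≡ b^29 then (ab^{−1})^29 = 1, and the only element of order dividing gcd(29, 46) = 1 is 1, so a = b.
With ψ(0) = 0 this makes ψ injective on all of ℤ_{47}, hence bijective (finite equal-size domain and codomain). In particular ψ is injective.
Since ψ is injective, we find the preimage of 45. The inverse of x ↦ x^29 on (ℤ_{47})^× is x ↦ x^27, because 29·27 = 783 = 17·46 + 1 ≡ 1 (mod 46) and x^{46} = 1 for x ≠ 0 (Fermat). So ψ⁻¹(45) = 45^27 mod 47.
Repeated squaring mod 47: 45^1 ≡ 45, 45^2 ≡ 45² = 2025 ≡ 4, 45^4 ≡ 4² = 16, 45^8 ≡ 16² = 256 ≡ 21, 45^16 ≡ 21² = 441 ≡ 18. Since 27 = 16 + 8 + 2 + 1, 45^27 ≡ 18·21·4·45: 18·21 = 378 ≡ 2, then 2·4 = 8, then 8·45 = 360 ≡ 31. So 45^27 ≡ 31 (mod 47).
Hence ψ⁻¹(45) = 31.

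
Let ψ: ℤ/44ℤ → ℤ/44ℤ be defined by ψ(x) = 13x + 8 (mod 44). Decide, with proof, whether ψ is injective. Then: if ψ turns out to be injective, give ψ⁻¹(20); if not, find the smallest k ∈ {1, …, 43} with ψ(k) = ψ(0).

28

If ψ(u) = ψ(v), then 13u ≡ 13v (mod 44). Because gcd(13, 44) = 1, we may cancel 13 to get u ≡ v (mod 44).
So ψ is injective.
We now compute 13⁻¹ mod 44 explicitly. Euclid's algorithm: 44 = 3·13 + 5, 13 = 2·5 + 3, 5 = 1·3 + 2, 3 = 1·2 + 1; back-substituting gives 1 = 17·13 − 5·44, so 13⁻¹ ≡ 17 (mod 44).
Since ψ is injective, we find ψ⁻¹(20): we need 13x ≡ 20 − 8 ≡ 12 (mod 44). Using 13⁻¹ = 17: x ≡ 17·12 = 204 = 4·44 + 28, so x = 28.
Check: ψ(28) = 13·28 + 8 = 372 = 8·44 + 20 ≡ 20 (mod 44).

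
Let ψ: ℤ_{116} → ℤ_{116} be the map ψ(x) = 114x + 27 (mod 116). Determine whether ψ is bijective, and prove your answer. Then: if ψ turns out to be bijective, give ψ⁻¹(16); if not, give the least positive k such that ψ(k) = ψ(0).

By definition, ψ is injective if ψ(s) = ψ(t) implies s = t.
We have gcd(114, 116) = 2 > 1. Taking s = 0 and t = 58: ψ(0) = 27 and ψ(58) = 114·58 + 27 = 6639 ≡ 27 (mod 116).
So ψ(0) = ψ(58) while 0 ≠ 58, hence ψ is not injective, hence not bijective.
Since ψ is not bijective, we find the least positive k with ψ(k) = ψ(0): this means 114k ≡ 0 (mod 116), i.e. 116 ∣ 114k. Since gcd(114, 116) = 2, dividing through by 2 this holds exactly when 58 ∣ 57k, and as gcd(57, 58) = 1, exactly when 58 ∣ k.
The smallest positive such k is 58.

58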